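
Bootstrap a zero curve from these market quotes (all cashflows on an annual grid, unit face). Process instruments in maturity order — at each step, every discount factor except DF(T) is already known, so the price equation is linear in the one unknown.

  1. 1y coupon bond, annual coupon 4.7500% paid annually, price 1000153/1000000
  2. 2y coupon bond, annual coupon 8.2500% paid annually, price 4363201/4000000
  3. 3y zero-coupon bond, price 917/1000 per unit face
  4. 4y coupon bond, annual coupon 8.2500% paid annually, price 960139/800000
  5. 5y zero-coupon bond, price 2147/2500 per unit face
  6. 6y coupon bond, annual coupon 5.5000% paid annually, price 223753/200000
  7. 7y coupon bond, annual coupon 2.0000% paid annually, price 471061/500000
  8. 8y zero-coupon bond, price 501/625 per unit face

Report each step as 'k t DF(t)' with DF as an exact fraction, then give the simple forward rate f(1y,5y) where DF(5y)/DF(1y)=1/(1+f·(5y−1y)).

step 1 [1y] bond c/1=19/400: DF=(1000153/1000000 − 19/400·(0))/(1+19/400) = 2387/2500 ≈ 0.954800
step 2 [2y] bond c/1=33/400: DF=(4363201/4000000 − 33/400·(0.954800))/(1+33/400) = 9349/10000 ≈ 0.934900
step 3 [3y] zero: DF = P = 917/1000 ≈ 0.917000
step 4 [4y] bond c/1=33/400: DF=(960139/800000 − 33/400·(0.954800+0.934900+0.917000))/(1+33/400) = 2237/2500 ≈ 0.894800
step 5 [5y] zero: DF = P = 2147/2500 ≈ 0.858800
step 6 [6y] bond c/1=11/200: DF=(223753/200000 − 11/200·(0.954800+0.934900+0.917000+0.894800+0.858800))/(1+11/200) = 8227/10000 ≈ 0.822700
step 7 [7y] bond c/1=1/50: DF=(471061/500000 − 1/50·(0.954800+0.934900+0.917000+0.894800+0.858800+0.822700))/(1+1/50) = 8181/10000 ≈ 0.818100
step 8 [8y] zero: DF = P = 501/625 ≈ 0.801600

1 1 2387/2500
2 2 9349/10000
3 3 917/1000
4 4 2237/2500
5 5 2147/2500
6 6 8227/10000
7 7 8181/10000
8 8 501/625
f(1y,5y) = ((2387/2500)/(2147/2500) − 1)/(4) = 60/2147 ≈ 2.7946%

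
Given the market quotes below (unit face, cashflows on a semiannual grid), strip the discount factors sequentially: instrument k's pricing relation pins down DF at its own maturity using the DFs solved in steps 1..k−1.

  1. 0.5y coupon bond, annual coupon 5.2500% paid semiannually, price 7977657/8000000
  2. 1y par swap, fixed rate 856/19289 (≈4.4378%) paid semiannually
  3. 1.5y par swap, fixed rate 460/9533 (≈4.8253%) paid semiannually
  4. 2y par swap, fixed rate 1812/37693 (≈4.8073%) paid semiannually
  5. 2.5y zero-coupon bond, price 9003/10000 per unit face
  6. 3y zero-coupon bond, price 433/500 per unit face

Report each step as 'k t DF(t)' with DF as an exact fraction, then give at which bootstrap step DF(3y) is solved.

step 1 [0.5y] bond c/2=21/800: DF=(7977657/8000000 − 21/800·(0))/(1+21/800) = 9717/10000 ≈ 0.971700
step 2 [1y] swap r/2=428/19289: DF=(1 − 428/19289·(0.971700))/(1+428/19289) = 2393/2500 ≈ 0.957200
step 3 [1.5y] swap r/2=230/9533: DF=(1 − 230/9533·(0.971700+0.957200))/(1+230/9533) = 931/1000 ≈ 0.931000
step 4 [2y] swap r/2=906/37693: DF=(1 − 906/37693·(0.971700+0.957200+0.931000))/(1+906/37693) = 4547/5000 ≈ 0.909400
step 5 [2.5y] zero: DF = P = 9003/10000 ≈ 0.900300
step 6 [3y] zero: DF = P = 433/500 ≈ 0.866000

1 1/2 9717/10000
2 1 2393/2500
3 3/2 931/1000
4 2 4547/5000
5 5/2 9003/10000
6 3 433/500
DF(3y) is solved at step 6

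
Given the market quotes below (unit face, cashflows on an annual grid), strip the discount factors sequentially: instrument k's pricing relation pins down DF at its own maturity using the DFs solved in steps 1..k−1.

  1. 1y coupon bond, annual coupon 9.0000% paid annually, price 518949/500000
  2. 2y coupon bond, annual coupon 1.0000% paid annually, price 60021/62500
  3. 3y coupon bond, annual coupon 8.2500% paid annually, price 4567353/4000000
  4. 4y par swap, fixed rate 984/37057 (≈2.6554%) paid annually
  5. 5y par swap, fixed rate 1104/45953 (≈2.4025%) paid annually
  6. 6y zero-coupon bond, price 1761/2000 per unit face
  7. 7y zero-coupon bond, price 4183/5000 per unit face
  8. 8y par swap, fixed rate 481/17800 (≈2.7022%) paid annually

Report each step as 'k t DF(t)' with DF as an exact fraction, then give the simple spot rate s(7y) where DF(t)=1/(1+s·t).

1 1 4761/5000
2 2 4707/5000
3 3 1821/2000
4 4 1127/1250
5 5 556/625
6 6 1761/2000
7 7 4183/5000
8 8 2019/2500
s(7y) = (1/(4183/5000) − 1)/(7) = 817/29281 ≈ 2.7902%

step 1 [1y] bond c/1=9/100: DF=(518949/500000 − 9/100·(0))/(1+9/100) = 4761/5000 ≈ 0.952200
step 2 [2y] bond c/1=1/100: DF=(60021/62500 − 1/100·(0.952200))/(1+1/100) = 4707/5000 ≈ 0.941400
step 3 [3y] bond c/1=33/400: DF=(4567353/4000000 − 33/400·(0.952200+0.941400))/(1+33/400) = 1821/2000 ≈ 0.910500
step 4 [4y] swap r/1=984/37057: DF=(1 − 984/37057·(0.952200+0.941400+0.910500))/(1+984/37057) = 1127/1250 ≈ 0.901600
step 5 [5y] swap r/1=1104/45953: DF=(1 − 1104/45953·(0.952200+0.941400+0.910500+0.901600))/(1+1104/45953) = 556/625 ≈ 0.889600
step 6 [6y] zero: DF = P = 1761/2000 ≈ 0.880500
step 7 [7y] zero: DF = P = 4183/5000 ≈ 0.836600
step 8 [8y] swap r/1=481/17800: DF=(1 − 481/17800·(0.952200+0.941400+0.910500+0.901600+0.889600+0.880500+0.836600))/(1+481/17800) = 2019/2500 ≈ 0.807600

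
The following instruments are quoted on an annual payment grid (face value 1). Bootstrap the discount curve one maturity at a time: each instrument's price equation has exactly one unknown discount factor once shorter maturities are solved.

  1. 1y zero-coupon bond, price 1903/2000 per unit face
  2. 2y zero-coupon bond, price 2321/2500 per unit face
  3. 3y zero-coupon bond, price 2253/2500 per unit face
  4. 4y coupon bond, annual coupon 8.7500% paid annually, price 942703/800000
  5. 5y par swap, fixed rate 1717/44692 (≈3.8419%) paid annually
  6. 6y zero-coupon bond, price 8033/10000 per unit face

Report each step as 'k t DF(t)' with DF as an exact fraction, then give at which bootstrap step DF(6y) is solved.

step 1 [1y] zero: DF = P = 1903/2000 ≈ 0.951500
step 2 [2y] zero: DF = P = 2321/2500 ≈ 0.928400
step 3 [3y] zero: DF = P = 2253/2500 ≈ 0.901200
step 4 [4y] bond c/1=7/80: DF=(942703/800000 − 7/80·(0.951500+0.928400+0.901200))/(1+7/80) = 4299/5000 ≈ 0.859800
step 5 [5y] swap r/1=1717/44692: DF=(1 − 1717/44692·(0.951500+0.928400+0.901200+0.859800))/(1+1717/44692) = 8283/10000 ≈ 0.828300
step 6 [6y] zero: DF = P = 8033/10000 ≈ 0.803300

1 1 1903/2000
2 2 2321/2500
3 3 2253/2500
4 4 4299/5000
5 5 8283/10000
6 6 8033/10000
DF(6y) is solved at step 6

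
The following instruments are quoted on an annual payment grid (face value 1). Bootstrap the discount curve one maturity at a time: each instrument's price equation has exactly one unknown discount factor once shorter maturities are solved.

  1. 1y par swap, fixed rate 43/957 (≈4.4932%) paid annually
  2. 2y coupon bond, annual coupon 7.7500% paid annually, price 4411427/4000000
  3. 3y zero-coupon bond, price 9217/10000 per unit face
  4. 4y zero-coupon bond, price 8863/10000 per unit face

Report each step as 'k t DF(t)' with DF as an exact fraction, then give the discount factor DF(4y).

step 1 [1y] swap r/1=43/957: DF=(1 − 43/957·(0))/(1+43/957) = 957/1000 ≈ 0.957000
step 2 [2y] bond c/1=31/400: DF=(4411427/4000000 − 31/400·(0.957000))/(1+31/400) = 9547/10000 ≈ 0.954700
step 3 [3y] zero: DF = P = 9217/10000 ≈ 0.921700
step 4 [4y] zero: DF = P = 8863/10000 ≈ 0.886300

1 1 957/1000
2 2 9547/10000
3 3 9217/10000
4 4 8863/10000
DF(4y) = 8863/10000 ≈ 0.886300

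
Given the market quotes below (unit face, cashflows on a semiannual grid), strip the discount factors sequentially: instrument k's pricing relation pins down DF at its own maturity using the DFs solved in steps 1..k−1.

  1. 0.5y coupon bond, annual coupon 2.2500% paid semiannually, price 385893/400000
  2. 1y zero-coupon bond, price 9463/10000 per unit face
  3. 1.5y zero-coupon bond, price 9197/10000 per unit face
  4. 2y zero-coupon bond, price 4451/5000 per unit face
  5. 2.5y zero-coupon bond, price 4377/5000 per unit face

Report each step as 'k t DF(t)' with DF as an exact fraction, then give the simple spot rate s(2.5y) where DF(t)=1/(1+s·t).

step 1 [0.5y] bond c/2=9/800: DF=(385893/400000 − 9/800·(0))/(1+9/800) = 477/500 ≈ 0.954000
step 2 [1y] zero: DF = P = 9463/10000 ≈ 0.946300
step 3 [1.5y] zero: DF = P = 9197/10000 ≈ 0.919700
step 4 [2y] zero: DF = P = 4451/5000 ≈ 0.890200
step 5 [2.5y] zero: DF = P = 4377/5000 ≈ 0.875400

1 1/2 477/500
2 1 9463/10000
3 3/2 9197/10000
4 2 4451/5000
5 5/2 4377/5000
s(2.5y) = (1/(4377/5000) − 1)/(5/2) = 1246/21885 ≈ 5.6934%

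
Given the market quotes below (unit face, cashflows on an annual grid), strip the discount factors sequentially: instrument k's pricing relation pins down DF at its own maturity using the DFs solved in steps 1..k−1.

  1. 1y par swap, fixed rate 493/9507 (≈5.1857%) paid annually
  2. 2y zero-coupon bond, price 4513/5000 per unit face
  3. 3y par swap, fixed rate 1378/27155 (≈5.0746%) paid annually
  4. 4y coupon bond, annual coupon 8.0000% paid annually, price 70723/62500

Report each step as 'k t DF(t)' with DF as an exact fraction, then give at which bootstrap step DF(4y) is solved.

1 1 9507/10000
2 2 4513/5000
3 3 4311/5000
4 4 4233/5000
DF(4y) is solved at step 4

step 1 [1y] swap r/1=493/9507: DF=(1 − 493/9507·(0))/(1+493/9507) = 9507/10000 ≈ 0.950700
step 2 [2y] zero: DF = P = 4513/5000 ≈ 0.902600
step 3 [3y] swap r/1=1378/27155: DF=(1 − 1378/27155·(0.950700+0.902600))/(1+1378/27155) = 4311/5000 ≈ 0.862200
step 4 [4y] bond c/1=2/25: DF=(70723/62500 − 2/25·(0.950700+0.902600+0.862200))/(1+2/25) = 4233/5000 ≈ 0.846600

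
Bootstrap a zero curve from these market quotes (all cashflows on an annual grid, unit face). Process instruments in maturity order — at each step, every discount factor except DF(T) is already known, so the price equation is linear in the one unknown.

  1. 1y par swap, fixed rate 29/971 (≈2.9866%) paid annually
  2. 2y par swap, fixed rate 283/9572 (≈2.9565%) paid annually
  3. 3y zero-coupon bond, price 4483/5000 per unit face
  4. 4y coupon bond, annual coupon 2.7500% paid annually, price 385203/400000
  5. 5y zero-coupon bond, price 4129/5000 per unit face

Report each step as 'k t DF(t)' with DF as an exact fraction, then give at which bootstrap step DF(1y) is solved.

1 1 971/1000
2 2 4717/5000
3 3 4483/5000
4 4 431/500
5 5 4129/5000
DF(1y) is solved at step 1

step 1 [1y] swap r/1=29/971: DF=(1 − 29/971·(0))/(1+29/971) = 971/1000 ≈ 0.971000
step 2 [2y] swap r/1=283/9572: DF=(1 − 283/9572·(0.971000))/(1+283/9572) = 4717/5000 ≈ 0.943400
step 3 [3y] zero: DF = P = 4483/5000 ≈ 0.896600
step 4 [4y] bond c/1=11/400: DF=(385203/400000 − 11/400·(0.971000+0.943400+0.896600))/(1+11/400) = 431/500 ≈ 0.862000
step 5 [5y] zero: DF = P = 4129/5000 ≈ 0.825800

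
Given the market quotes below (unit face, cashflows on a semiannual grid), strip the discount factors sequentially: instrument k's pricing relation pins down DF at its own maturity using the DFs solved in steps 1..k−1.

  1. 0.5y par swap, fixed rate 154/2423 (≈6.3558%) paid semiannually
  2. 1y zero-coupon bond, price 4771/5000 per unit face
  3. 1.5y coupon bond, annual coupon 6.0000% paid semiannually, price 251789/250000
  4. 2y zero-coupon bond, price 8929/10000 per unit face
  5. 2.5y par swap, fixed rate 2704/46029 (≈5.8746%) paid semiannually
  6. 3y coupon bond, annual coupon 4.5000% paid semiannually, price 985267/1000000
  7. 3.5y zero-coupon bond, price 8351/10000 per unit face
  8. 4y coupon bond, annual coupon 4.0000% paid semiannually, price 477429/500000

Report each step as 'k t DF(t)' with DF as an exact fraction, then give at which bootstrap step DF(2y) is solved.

step 1 [0.5y] swap r/2=77/2423: DF=(1 − 77/2423·(0))/(1+77/2423) = 2423/2500 ≈ 0.969200
step 2 [1y] zero: DF = P = 4771/5000 ≈ 0.954200
step 3 [1.5y] bond c/2=3/100: DF=(251789/250000 − 3/100·(0.969200+0.954200))/(1+3/100) = 4609/5000 ≈ 0.921800
step 4 [2y] zero: DF = P = 8929/10000 ≈ 0.892900
step 5 [2.5y] swap r/2=1352/46029: DF=(1 − 1352/46029·(0.969200+0.954200+0.921800+0.892900))/(1+1352/46029) = 1081/1250 ≈ 0.864800
step 6 [3y] bond c/2=9/400: DF=(985267/1000000 − 9/400·(0.969200+0.954200+0.921800+0.892900+0.864800))/(1+9/400) = 8623/10000 ≈ 0.862300
step 7 [3.5y] zero: DF = P = 8351/10000 ≈ 0.835100
step 8 [4y] bond c/2=1/50: DF=(477429/500000 − 1/50·(0.969200+0.954200+0.921800+0.892900+0.864800+0.862300+0.835100))/(1+1/50) = 4063/5000 ≈ 0.812600

1 1/2 2423/2500
2 1 4771/5000
3 3/2 4609/5000
4 2 8929/10000
5 5/2 1081/1250
6 3 8623/10000
7 7/2 8351/10000
8 4 4063/5000
DF(2y) is solved at step 4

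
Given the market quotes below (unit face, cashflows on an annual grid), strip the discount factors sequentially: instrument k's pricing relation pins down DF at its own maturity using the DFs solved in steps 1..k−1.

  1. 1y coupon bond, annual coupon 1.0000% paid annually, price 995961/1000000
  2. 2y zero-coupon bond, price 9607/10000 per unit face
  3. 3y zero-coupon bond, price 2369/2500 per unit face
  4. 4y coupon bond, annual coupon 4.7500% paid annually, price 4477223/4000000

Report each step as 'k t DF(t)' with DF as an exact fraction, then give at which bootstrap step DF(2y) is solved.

1 1 9861/10000
2 2 9607/10000
3 3 2369/2500
4 4 9373/10000
DF(2y) is solved at step 2

step 1 [1y] bond c/1=1/100: DF=(995961/1000000 − 1/100·(0))/(1+1/100) = 9861/10000 ≈ 0.986100
step 2 [2y] zero: DF = P = 9607/10000 ≈ 0.960700
step 3 [3y] zero: DF = P = 2369/2500 ≈ 0.947600
step 4 [4y] bond c/1=19/400: DF=(4477223/4000000 − 19/400·(0.986100+0.960700+0.947600))/(1+19/400) = 9373/10000 ≈ 0.937300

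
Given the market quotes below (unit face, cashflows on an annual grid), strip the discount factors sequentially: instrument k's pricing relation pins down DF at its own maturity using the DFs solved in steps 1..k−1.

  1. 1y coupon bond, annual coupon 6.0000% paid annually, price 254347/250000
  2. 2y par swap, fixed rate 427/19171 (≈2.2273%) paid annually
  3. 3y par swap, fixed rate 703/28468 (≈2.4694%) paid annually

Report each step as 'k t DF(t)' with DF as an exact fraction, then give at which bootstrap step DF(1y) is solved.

1 1 4799/5000
2 2 9573/10000
3 3 9297/10000
DF(1y) is solved at step 1

step 1 [1y] bond c/1=3/50: DF=(254347/250000 − 3/50·(0))/(1+3/50) = 4799/5000 ≈ 0.959800
step 2 [2y] swap r/1=427/19171: DF=(1 − 427/19171·(0.959800))/(1+427/19171) = 9573/10000 ≈ 0.957300
step 3 [3y] swap r/1=703/28468: DF=(1 − 703/28468·(0.959800+0.957300))/(1+703/28468) = 9297/10000 ≈ 0.929700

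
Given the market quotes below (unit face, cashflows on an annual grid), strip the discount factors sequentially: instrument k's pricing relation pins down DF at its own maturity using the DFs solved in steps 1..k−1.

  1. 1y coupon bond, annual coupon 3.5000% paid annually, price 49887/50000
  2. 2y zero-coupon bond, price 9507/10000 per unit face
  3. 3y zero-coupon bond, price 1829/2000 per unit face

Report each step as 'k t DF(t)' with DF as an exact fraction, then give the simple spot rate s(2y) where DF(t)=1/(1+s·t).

step 1 [1y] bond c/1=7/200: DF=(49887/50000 − 7/200·(0))/(1+7/200) = 241/250 ≈ 0.964000
step 2 [2y] zero: DF = P = 9507/10000 ≈ 0.950700
step 3 [3y] zero: DF = P = 1829/2000 ≈ 0.914500

1 1 241/250
2 2 9507/10000
3 3 1829/2000
s(2y) = (1/(9507/10000) − 1)/(2) = 493/19014 ≈ 2.5928%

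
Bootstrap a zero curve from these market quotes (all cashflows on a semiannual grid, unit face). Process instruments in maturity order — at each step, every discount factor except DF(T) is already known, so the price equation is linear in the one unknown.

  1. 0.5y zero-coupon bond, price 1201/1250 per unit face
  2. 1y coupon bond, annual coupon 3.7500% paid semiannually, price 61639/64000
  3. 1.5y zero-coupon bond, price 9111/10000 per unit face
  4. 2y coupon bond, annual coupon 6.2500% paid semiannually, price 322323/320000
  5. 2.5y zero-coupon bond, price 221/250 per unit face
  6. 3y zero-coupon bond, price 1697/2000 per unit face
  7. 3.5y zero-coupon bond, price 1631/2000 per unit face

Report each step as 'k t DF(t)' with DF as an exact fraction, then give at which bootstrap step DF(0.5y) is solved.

1 1/2 1201/1250
2 1 9277/10000
3 3/2 9111/10000
4 2 8919/10000
5 5/2 221/250
6 3 1697/2000
7 7/2 1631/2000
DF(0.5y) is solved at step 1

step 1 [0.5y] zero: DF = P = 1201/1250 ≈ 0.960800
step 2 [1y] bond c/2=3/160: DF=(61639/64000 − 3/160·(0.960800))/(1+3/160) = 9277/10000 ≈ 0.927700
step 3 [1.5y] zero: DF = P = 9111/10000 ≈ 0.911100
step 4 [2y] bond c/2=1/32: DF=(322323/320000 − 1/32·(0.960800+0.927700+0.911100))/(1+1/32) = 8919/10000 ≈ 0.891900
step 5 [2.5y] zero: DF = P = 221/250 ≈ 0.884000
step 6 [3y] zero: DF = P = 1697/2000 ≈ 0.848500
step 7 [3.5y] zero: DF = P = 1631/2000 ≈ 0.815500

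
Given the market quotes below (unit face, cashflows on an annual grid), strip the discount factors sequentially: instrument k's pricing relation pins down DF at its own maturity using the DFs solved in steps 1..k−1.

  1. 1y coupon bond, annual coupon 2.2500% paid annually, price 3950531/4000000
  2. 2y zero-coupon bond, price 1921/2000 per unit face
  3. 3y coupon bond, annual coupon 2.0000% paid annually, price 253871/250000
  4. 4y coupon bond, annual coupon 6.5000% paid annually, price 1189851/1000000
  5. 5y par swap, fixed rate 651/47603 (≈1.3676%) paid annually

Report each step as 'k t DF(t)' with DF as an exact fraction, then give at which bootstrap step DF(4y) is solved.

1 1 9659/10000
2 2 1921/2000
3 3 4789/5000
4 4 2353/2500
5 5 9349/10000
DF(4y) is solved at step 4

step 1 [1y] bond c/1=9/400: DF=(3950531/4000000 − 9/400·(0))/(1+9/400) = 9659/10000 ≈ 0.965900
step 2 [2y] zero: DF = P = 1921/2000 ≈ 0.960500
step 3 [3y] bond c/1=1/50: DF=(253871/250000 − 1/50·(0.965900+0.960500))/(1+1/50) = 4789/5000 ≈ 0.957800
step 4 [4y] bond c/1=13/200: DF=(1189851/1000000 − 13/200·(0.965900+0.960500+0.957800))/(1+13/200) = 2353/2500 ≈ 0.941200
step 5 [5y] swap r/1=651/47603: DF=(1 − 651/47603·(0.965900+0.960500+0.957800+0.941200))/(1+651/47603) = 9349/10000 ≈ 0.934900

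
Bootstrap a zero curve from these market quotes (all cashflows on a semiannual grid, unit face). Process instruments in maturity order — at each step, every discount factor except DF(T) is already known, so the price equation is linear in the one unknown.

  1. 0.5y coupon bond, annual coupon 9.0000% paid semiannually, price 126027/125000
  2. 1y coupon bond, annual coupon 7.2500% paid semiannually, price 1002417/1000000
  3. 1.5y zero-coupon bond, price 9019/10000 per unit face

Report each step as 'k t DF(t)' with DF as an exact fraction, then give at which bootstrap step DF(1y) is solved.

1 1/2 603/625
2 1 1167/1250
3 3/2 9019/10000
DF(1y) is solved at step 2

step 1 [0.5y] bond c/2=9/200: DF=(126027/125000 − 9/200·(0))/(1+9/200) = 603/625 ≈ 0.964800
step 2 [1y] bond c/2=29/800: DF=(1002417/1000000 − 29/800·(0.964800))/(1+29/800) = 1167/1250 ≈ 0.933600
step 3 [1.5y] zero: DF = P = 9019/10000 ≈ 0.901900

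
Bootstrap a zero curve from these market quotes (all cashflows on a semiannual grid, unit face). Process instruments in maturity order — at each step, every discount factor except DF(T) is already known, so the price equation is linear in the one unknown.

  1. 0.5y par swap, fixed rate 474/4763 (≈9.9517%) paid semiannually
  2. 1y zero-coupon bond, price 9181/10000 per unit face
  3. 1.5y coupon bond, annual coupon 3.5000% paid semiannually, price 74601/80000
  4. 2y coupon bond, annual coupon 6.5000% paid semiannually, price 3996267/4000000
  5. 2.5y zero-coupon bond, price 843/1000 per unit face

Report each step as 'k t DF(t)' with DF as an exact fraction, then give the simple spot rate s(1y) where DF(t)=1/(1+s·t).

1 1/2 4763/5000
2 1 9181/10000
3 3/2 8843/10000
4 2 8809/10000
5 5/2 843/1000
s(1y) = (1/(9181/10000) − 1)/(1) = 819/9181 ≈ 8.9206%

step 1 [0.5y] swap r/2=237/4763: DF=(1 − 237/4763·(0))/(1+237/4763) = 4763/5000 ≈ 0.952600
step 2 [1y] zero: DF = P = 9181/10000 ≈ 0.918100
step 3 [1.5y] bond c/2=7/400: DF=(74601/80000 − 7/400·(0.952600+0.918100))/(1+7/400) = 8843/10000 ≈ 0.884300
step 4 [2y] bond c/2=13/400: DF=(3996267/4000000 − 13/400·(0.952600+0.918100+0.884300))/(1+13/400) = 8809/10000 ≈ 0.880900
step 5 [2.5y] zero: DF = P = 843/1000 ≈ 0.843000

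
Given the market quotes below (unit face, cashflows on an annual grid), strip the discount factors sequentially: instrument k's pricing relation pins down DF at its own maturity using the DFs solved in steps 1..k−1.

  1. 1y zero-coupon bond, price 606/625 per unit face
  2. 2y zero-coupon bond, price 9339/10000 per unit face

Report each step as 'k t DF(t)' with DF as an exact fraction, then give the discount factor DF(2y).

step 1 [1y] zero: DF = P = 606/625 ≈ 0.969600
step 2 [2y] zero: DF = P = 9339/10000 ≈ 0.933900

1 1 606/625
2 2 9339/10000
DF(2y) = 9339/10000 ≈ 0.933900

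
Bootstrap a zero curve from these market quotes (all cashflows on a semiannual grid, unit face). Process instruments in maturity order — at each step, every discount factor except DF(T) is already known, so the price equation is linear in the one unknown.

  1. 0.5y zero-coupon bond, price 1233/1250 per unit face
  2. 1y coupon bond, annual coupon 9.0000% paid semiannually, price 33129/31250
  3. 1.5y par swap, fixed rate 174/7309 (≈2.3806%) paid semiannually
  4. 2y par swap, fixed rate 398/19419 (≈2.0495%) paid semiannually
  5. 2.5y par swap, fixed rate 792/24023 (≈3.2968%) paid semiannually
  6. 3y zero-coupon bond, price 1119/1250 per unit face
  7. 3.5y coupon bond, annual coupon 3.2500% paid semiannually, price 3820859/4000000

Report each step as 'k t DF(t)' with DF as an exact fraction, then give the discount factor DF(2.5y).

1 1/2 1233/1250
2 1 243/250
3 3/2 2413/2500
4 2 4801/5000
5 5/2 1151/1250
6 3 1119/1250
7 7/2 1061/1250
DF(2.5y) = 1151/1250 ≈ 0.920800

step 1 [0.5y] zero: DF = P = 1233/1250 ≈ 0.986400
step 2 [1y] bond c/2=9/200: DF=(33129/31250 − 9/200·(0.986400))/(1+9/200) = 243/250 ≈ 0.972000
step 3 [1.5y] swap r/2=87/7309: DF=(1 − 87/7309·(0.986400+0.972000))/(1+87/7309) = 2413/2500 ≈ 0.965200
step 4 [2y] swap r/2=199/19419: DF=(1 − 199/19419·(0.986400+0.972000+0.965200))/(1+199/19419) = 4801/5000 ≈ 0.960200
step 5 [2.5y] swap r/2=396/24023: DF=(1 − 396/24023·(0.986400+0.972000+0.965200+0.960200))/(1+396/24023) = 1151/1250 ≈ 0.920800
step 6 [3y] zero: DF = P = 1119/1250 ≈ 0.895200
step 7 [3.5y] bond c/2=13/800: DF=(3820859/4000000 − 13/800·(0.986400+0.972000+0.965200+0.960200+0.920800+0.895200))/(1+13/800) = 1061/1250 ≈ 0.848800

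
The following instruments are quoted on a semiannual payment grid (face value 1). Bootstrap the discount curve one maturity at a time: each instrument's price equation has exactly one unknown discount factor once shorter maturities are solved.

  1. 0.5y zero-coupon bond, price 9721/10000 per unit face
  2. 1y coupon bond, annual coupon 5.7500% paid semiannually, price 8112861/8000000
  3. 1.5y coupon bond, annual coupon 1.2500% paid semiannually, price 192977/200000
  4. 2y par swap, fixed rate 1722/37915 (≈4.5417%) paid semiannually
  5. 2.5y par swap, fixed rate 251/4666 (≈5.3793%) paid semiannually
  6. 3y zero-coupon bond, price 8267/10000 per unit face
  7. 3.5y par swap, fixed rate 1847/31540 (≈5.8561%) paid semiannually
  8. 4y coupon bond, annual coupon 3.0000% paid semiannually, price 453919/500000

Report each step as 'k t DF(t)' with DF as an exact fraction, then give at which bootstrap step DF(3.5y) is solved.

1 1/2 9721/10000
2 1 4793/5000
3 3/2 9469/10000
4 2 9139/10000
5 5/2 1749/2000
6 3 8267/10000
7 7/2 8153/10000
8 4 2003/2500
DF(3.5y) is solved at step 7

step 1 [0.5y] zero: DF = P = 9721/10000 ≈ 0.972100
step 2 [1y] bond c/2=23/800: DF=(8112861/8000000 − 23/800·(0.972100))/(1+23/800) = 4793/5000 ≈ 0.958600
step 3 [1.5y] bond c/2=1/160: DF=(192977/200000 − 1/160·(0.972100+0.958600))/(1+1/160) = 9469/10000 ≈ 0.946900
step 4 [2y] swap r/2=861/37915: DF=(1 − 861/37915·(0.972100+0.958600+0.946900))/(1+861/37915) = 9139/10000 ≈ 0.913900
step 5 [2.5y] swap r/2=251/9332: DF=(1 − 251/9332·(0.972100+0.958600+0.946900+0.913900))/(1+251/9332) = 1749/2000 ≈ 0.874500
step 6 [3y] zero: DF = P = 8267/10000 ≈ 0.826700
step 7 [3.5y] swap r/2=1847/63080: DF=(1 − 1847/63080·(0.972100+0.958600+0.946900+0.913900+0.874500+0.826700))/(1+1847/63080) = 8153/10000 ≈ 0.815300
step 8 [4y] bond c/2=3/200: DF=(453919/500000 − 3/200·(0.972100+0.958600+0.946900+0.913900+0.874500+0.826700+0.815300))/(1+3/200) = 2003/2500 ≈ 0.801200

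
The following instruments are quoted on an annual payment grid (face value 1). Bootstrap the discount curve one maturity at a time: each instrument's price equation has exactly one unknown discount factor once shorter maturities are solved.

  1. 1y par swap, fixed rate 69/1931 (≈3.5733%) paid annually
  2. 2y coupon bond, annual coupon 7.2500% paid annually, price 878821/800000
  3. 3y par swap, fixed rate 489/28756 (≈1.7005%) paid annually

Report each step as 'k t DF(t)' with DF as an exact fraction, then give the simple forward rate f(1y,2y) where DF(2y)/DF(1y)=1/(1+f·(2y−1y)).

step 1 [1y] swap r/1=69/1931: DF=(1 − 69/1931·(0))/(1+69/1931) = 1931/2000 ≈ 0.965500
step 2 [2y] bond c/1=29/400: DF=(878821/800000 − 29/400·(0.965500))/(1+29/400) = 959/1000 ≈ 0.959000
step 3 [3y] swap r/1=489/28756: DF=(1 − 489/28756·(0.965500+0.959000))/(1+489/28756) = 9511/10000 ≈ 0.951100

1 1 1931/2000
2 2 959/1000
3 3 9511/10000
f(1y,2y) = ((1931/2000)/(959/1000) − 1)/(1) = 13/1918 ≈ 0.6778%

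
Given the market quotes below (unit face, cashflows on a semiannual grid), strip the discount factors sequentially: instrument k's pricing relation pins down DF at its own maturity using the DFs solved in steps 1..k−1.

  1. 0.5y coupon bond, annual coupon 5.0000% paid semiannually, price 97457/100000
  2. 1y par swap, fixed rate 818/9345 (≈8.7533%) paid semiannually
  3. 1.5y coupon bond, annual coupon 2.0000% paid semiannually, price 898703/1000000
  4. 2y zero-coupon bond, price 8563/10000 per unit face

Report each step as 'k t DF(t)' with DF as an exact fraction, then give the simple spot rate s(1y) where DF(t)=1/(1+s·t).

step 1 [0.5y] bond c/2=1/40: DF=(97457/100000 − 1/40·(0))/(1+1/40) = 2377/2500 ≈ 0.950800
step 2 [1y] swap r/2=409/9345: DF=(1 − 409/9345·(0.950800))/(1+409/9345) = 4591/5000 ≈ 0.918200
step 3 [1.5y] bond c/2=1/100: DF=(898703/1000000 − 1/100·(0.950800+0.918200))/(1+1/100) = 8713/10000 ≈ 0.871300
step 4 [2y] zero: DF = P = 8563/10000 ≈ 0.856300

1 1/2 2377/2500
2 1 4591/5000
3 3/2 8713/10000
4 2 8563/10000
s(1y) = (1/(4591/5000) − 1)/(1) = 409/4591 ≈ 8.9087%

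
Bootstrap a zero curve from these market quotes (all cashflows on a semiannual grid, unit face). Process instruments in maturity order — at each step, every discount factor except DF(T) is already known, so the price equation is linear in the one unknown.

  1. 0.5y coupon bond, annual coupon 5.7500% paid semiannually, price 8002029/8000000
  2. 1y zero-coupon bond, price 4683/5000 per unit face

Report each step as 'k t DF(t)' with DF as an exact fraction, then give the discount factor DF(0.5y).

1 1/2 9723/10000
2 1 4683/5000
DF(0.5y) = 9723/10000 ≈ 0.972300

step 1 [0.5y] bond c/2=23/800: DF=(8002029/8000000 − 23/800·(0))/(1+23/800) = 9723/10000 ≈ 0.972300
step 2 [1y] zero: DF = P = 4683/5000 ≈ 0.936600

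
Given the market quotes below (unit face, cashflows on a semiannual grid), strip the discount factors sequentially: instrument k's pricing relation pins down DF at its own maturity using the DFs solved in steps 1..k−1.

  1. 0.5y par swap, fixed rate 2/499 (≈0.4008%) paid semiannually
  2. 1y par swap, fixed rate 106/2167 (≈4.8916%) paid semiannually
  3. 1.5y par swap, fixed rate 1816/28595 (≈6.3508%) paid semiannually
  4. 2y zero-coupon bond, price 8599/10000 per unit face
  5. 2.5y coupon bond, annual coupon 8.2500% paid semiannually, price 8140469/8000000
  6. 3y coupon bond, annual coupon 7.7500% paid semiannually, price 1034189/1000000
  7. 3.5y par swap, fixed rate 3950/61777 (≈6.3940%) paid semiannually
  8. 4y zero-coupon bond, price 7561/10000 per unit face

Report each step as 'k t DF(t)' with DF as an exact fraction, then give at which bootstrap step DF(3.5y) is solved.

1 1/2 499/500
2 1 9523/10000
3 3/2 2273/2500
4 2 8599/10000
5 5/2 8299/10000
6 3 8259/10000
7 7/2 321/400
8 4 7561/10000
DF(3.5y) is solved at step 7

step 1 [0.5y] swap r/2=1/499: DF=(1 − 1/499·(0))/(1+1/499) = 499/500 ≈ 0.998000
step 2 [1y] swap r/2=53/2167: DF=(1 − 53/2167·(0.998000))/(1+53/2167) = 9523/10000 ≈ 0.952300
step 3 [1.5y] swap r/2=908/28595: DF=(1 − 908/28595·(0.998000+0.952300))/(1+908/28595) = 2273/2500 ≈ 0.909200
step 4 [2y] zero: DF = P = 8599/10000 ≈ 0.859900
step 5 [2.5y] bond c/2=33/800: DF=(8140469/8000000 − 33/800·(0.998000+0.952300+0.909200+0.859900))/(1+33/800) = 8299/10000 ≈ 0.829900
step 6 [3y] bond c/2=31/800: DF=(1034189/1000000 − 31/800·(0.998000+0.952300+0.909200+0.859900+0.829900))/(1+31/800) = 8259/10000 ≈ 0.825900
step 7 [3.5y] swap r/2=1975/61777: DF=(1 − 1975/61777·(0.998000+0.952300+0.909200+0.859900+0.829900+0.825900))/(1+1975/61777) = 321/400 ≈ 0.802500
step 8 [4y] zero: DF = P = 7561/10000 ≈ 0.756100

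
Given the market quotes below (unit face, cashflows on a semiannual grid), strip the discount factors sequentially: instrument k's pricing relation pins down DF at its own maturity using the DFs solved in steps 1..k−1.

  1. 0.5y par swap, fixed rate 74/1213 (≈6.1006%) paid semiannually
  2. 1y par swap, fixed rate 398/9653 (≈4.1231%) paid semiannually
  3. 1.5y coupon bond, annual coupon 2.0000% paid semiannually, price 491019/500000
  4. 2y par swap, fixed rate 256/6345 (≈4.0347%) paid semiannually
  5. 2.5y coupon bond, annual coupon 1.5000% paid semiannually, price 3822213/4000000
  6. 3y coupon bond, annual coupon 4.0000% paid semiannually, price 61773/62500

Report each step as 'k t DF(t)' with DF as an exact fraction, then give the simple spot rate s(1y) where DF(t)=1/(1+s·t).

step 1 [0.5y] swap r/2=37/1213: DF=(1 − 37/1213·(0))/(1+37/1213) = 1213/1250 ≈ 0.970400
step 2 [1y] swap r/2=199/9653: DF=(1 − 199/9653·(0.970400))/(1+199/9653) = 4801/5000 ≈ 0.960200
step 3 [1.5y] bond c/2=1/100: DF=(491019/500000 − 1/100·(0.970400+0.960200))/(1+1/100) = 2383/2500 ≈ 0.953200
step 4 [2y] swap r/2=128/6345: DF=(1 − 128/6345·(0.970400+0.960200+0.953200))/(1+128/6345) = 577/625 ≈ 0.923200
step 5 [2.5y] bond c/2=3/400: DF=(3822213/4000000 − 3/400·(0.970400+0.960200+0.953200+0.923200))/(1+3/400) = 9201/10000 ≈ 0.920100
step 6 [3y] bond c/2=1/50: DF=(61773/62500 − 1/50·(0.970400+0.960200+0.953200+0.923200+0.920100))/(1+1/50) = 8763/10000 ≈ 0.876300

1 1/2 1213/1250
2 1 4801/5000
3 3/2 2383/2500
4 2 577/625
5 5/2 9201/10000
6 3 8763/10000
s(1y) = (1/(4801/5000) − 1)/(1) = 199/4801 ≈ 4.1450%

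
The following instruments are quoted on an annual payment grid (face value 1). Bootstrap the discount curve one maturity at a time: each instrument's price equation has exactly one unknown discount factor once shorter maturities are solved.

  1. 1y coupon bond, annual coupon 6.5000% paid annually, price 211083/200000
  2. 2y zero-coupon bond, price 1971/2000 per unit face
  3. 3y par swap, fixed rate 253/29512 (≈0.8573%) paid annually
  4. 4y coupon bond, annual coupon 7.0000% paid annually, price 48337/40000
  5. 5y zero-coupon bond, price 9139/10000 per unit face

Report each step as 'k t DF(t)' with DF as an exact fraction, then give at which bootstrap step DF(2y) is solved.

1 1 991/1000
2 2 1971/2000
3 3 9747/10000
4 4 9363/10000
5 5 9139/10000
DF(2y) is solved at step 2

step 1 [1y] bond c/1=13/200: DF=(211083/200000 − 13/200·(0))/(1+13/200) = 991/1000 ≈ 0.991000
step 2 [2y] zero: DF = P = 1971/2000 ≈ 0.985500
step 3 [3y] swap r/1=253/29512: DF=(1 − 253/29512·(0.991000+0.985500))/(1+253/29512) = 9747/10000 ≈ 0.974700
step 4 [4y] bond c/1=7/100: DF=(48337/40000 − 7/100·(0.991000+0.985500+0.974700))/(1+7/100) = 9363/10000 ≈ 0.936300
step 5 [5y] zero: DF = P = 9139/10000 ≈ 0.913900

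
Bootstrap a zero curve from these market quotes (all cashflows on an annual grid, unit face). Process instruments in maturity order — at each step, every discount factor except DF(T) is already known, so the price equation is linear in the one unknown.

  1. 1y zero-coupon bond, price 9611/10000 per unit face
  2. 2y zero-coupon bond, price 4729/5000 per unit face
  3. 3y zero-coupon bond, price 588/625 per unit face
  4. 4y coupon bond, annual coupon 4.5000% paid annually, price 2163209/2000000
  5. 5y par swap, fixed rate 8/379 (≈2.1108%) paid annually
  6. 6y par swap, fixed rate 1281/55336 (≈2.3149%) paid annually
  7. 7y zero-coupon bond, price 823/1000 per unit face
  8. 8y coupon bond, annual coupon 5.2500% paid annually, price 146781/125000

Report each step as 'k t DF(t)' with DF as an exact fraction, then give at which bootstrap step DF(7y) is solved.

step 1 [1y] zero: DF = P = 9611/10000 ≈ 0.961100
step 2 [2y] zero: DF = P = 4729/5000 ≈ 0.945800
step 3 [3y] zero: DF = P = 588/625 ≈ 0.940800
step 4 [4y] bond c/1=9/200: DF=(2163209/2000000 − 9/200·(0.961100+0.945800+0.940800))/(1+9/200) = 2281/2500 ≈ 0.912400
step 5 [5y] swap r/1=8/379: DF=(1 − 8/379·(0.961100+0.945800+0.940800+0.912400))/(1+8/379) = 1127/1250 ≈ 0.901600
step 6 [6y] swap r/1=1281/55336: DF=(1 − 1281/55336·(0.961100+0.945800+0.940800+0.912400+0.901600))/(1+1281/55336) = 8719/10000 ≈ 0.871900
step 7 [7y] zero: DF = P = 823/1000 ≈ 0.823000
step 8 [8y] bond c/1=21/400: DF=(146781/125000 − 21/400·(0.961100+0.945800+0.940800+0.912400+0.901600+0.871900+0.823000))/(1+21/400) = 3993/5000 ≈ 0.798600

1 1 9611/10000
2 2 4729/5000
3 3 588/625
4 4 2281/2500
5 5 1127/1250
6 6 8719/10000
7 7 823/1000
8 8 3993/5000
DF(7y) is solved at step 7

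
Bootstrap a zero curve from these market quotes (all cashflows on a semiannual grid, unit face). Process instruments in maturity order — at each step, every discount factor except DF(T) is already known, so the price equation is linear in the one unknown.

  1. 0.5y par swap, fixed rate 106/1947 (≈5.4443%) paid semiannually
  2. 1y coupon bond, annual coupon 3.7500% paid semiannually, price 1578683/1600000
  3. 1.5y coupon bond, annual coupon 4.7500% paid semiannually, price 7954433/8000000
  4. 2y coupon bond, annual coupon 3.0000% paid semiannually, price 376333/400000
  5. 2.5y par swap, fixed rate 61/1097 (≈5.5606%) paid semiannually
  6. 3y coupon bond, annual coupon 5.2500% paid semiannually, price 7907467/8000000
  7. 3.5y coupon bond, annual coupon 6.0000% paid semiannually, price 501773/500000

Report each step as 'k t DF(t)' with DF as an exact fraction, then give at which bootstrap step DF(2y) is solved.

step 1 [0.5y] swap r/2=53/1947: DF=(1 − 53/1947·(0))/(1+53/1947) = 1947/2000 ≈ 0.973500
step 2 [1y] bond c/2=3/160: DF=(1578683/1600000 − 3/160·(0.973500))/(1+3/160) = 4753/5000 ≈ 0.950600
step 3 [1.5y] bond c/2=19/800: DF=(7954433/8000000 − 19/800·(0.973500+0.950600))/(1+19/800) = 4633/5000 ≈ 0.926600
step 4 [2y] bond c/2=3/200: DF=(376333/400000 − 3/200·(0.973500+0.950600+0.926600))/(1+3/200) = 553/625 ≈ 0.884800
step 5 [2.5y] swap r/2=61/2194: DF=(1 − 61/2194·(0.973500+0.950600+0.926600+0.884800))/(1+61/2194) = 8719/10000 ≈ 0.871900
step 6 [3y] bond c/2=21/800: DF=(7907467/8000000 − 21/800·(0.973500+0.950600+0.926600+0.884800+0.871900))/(1+21/800) = 8453/10000 ≈ 0.845300
step 7 [3.5y] bond c/2=3/100: DF=(501773/500000 − 3/100·(0.973500+0.950600+0.926600+0.884800+0.871900+0.845300))/(1+3/100) = 1631/2000 ≈ 0.815500

1 1/2 1947/2000
2 1 4753/5000
3 3/2 4633/5000
4 2 553/625
5 5/2 8719/10000
6 3 8453/10000
7 7/2 1631/2000
DF(2y) is solved at step 4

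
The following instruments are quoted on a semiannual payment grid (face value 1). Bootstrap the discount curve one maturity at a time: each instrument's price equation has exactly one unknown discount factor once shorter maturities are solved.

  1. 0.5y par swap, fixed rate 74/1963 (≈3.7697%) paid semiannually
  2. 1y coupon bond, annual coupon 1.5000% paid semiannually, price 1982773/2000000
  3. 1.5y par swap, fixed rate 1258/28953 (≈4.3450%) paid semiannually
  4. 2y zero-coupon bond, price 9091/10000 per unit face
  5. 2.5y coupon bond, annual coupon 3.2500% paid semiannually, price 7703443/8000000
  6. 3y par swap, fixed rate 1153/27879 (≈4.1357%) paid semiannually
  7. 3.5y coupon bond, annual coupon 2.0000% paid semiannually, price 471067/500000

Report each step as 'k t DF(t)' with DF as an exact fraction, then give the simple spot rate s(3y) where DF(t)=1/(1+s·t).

step 1 [0.5y] swap r/2=37/1963: DF=(1 − 37/1963·(0))/(1+37/1963) = 1963/2000 ≈ 0.981500
step 2 [1y] bond c/2=3/400: DF=(1982773/2000000 − 3/400·(0.981500))/(1+3/400) = 9767/10000 ≈ 0.976700
step 3 [1.5y] swap r/2=629/28953: DF=(1 − 629/28953·(0.981500+0.976700))/(1+629/28953) = 9371/10000 ≈ 0.937100
step 4 [2y] zero: DF = P = 9091/10000 ≈ 0.909100
step 5 [2.5y] bond c/2=13/800: DF=(7703443/8000000 − 13/800·(0.981500+0.976700+0.937100+0.909100))/(1+13/800) = 8867/10000 ≈ 0.886700
step 6 [3y] swap r/2=1153/55758: DF=(1 − 1153/55758·(0.981500+0.976700+0.937100+0.909100+0.886700))/(1+1153/55758) = 8847/10000 ≈ 0.884700
step 7 [3.5y] bond c/2=1/100: DF=(471067/500000 − 1/100·(0.981500+0.976700+0.937100+0.909100+0.886700+0.884700))/(1+1/100) = 1097/1250 ≈ 0.877600

1 1/2 1963/2000
2 1 9767/10000
3 3/2 9371/10000
4 2 9091/10000
5 5/2 8867/10000
6 3 8847/10000
7 7/2 1097/1250
s(3y) = (1/(8847/10000) − 1)/(3) = 1153/26541 ≈ 4.3442%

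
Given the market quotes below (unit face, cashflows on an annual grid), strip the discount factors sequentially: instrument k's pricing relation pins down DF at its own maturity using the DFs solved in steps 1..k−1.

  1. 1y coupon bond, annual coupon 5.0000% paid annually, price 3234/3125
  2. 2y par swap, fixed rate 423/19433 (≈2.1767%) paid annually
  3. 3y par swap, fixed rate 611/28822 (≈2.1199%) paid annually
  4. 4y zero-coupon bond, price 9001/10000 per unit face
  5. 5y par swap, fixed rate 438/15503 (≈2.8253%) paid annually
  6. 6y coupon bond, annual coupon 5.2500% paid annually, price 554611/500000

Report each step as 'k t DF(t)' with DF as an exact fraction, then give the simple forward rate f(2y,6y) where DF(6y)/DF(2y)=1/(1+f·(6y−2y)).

step 1 [1y] bond c/1=1/20: DF=(3234/3125 − 1/20·(0))/(1+1/20) = 616/625 ≈ 0.985600
step 2 [2y] swap r/1=423/19433: DF=(1 − 423/19433·(0.985600))/(1+423/19433) = 9577/10000 ≈ 0.957700
step 3 [3y] swap r/1=611/28822: DF=(1 − 611/28822·(0.985600+0.957700))/(1+611/28822) = 9389/10000 ≈ 0.938900
step 4 [4y] zero: DF = P = 9001/10000 ≈ 0.900100
step 5 [5y] swap r/1=438/15503: DF=(1 − 438/15503·(0.985600+0.957700+0.938900+0.900100))/(1+438/15503) = 4343/5000 ≈ 0.868600
step 6 [6y] bond c/1=21/400: DF=(554611/500000 − 21/400·(0.985600+0.957700+0.938900+0.900100+0.868600))/(1+21/400) = 8219/10000 ≈ 0.821900

1 1 616/625
2 2 9577/10000
3 3 9389/10000
4 4 9001/10000
5 5 4343/5000
6 6 8219/10000
f(2y,6y) = ((9577/10000)/(8219/10000) − 1)/(4) = 679/16438 ≈ 4.1307%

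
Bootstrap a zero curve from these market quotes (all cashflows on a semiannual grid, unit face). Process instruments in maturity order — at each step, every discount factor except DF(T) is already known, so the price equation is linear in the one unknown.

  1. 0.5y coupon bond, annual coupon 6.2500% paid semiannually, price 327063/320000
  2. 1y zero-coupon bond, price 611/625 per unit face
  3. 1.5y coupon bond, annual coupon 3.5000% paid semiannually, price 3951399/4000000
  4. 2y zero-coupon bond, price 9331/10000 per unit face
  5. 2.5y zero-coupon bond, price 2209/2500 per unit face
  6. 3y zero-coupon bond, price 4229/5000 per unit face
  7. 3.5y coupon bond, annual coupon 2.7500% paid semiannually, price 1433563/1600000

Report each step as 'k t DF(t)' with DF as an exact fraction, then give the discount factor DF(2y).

1 1/2 9911/10000
2 1 611/625
3 3/2 937/1000
4 2 9331/10000
5 5/2 2209/2500
6 3 4229/5000
7 7/2 8083/10000
DF(2y) = 9331/10000 ≈ 0.933100

step 1 [0.5y] bond c/2=1/32: DF=(327063/320000 − 1/32·(0))/(1+1/32) = 9911/10000 ≈ 0.991100
step 2 [1y] zero: DF = P = 611/625 ≈ 0.977600
step 3 [1.5y] bond c/2=7/400: DF=(3951399/4000000 − 7/400·(0.991100+0.977600))/(1+7/400) = 937/1000 ≈ 0.937000
step 4 [2y] zero: DF = P = 9331/10000 ≈ 0.933100
step 5 [2.5y] zero: DF = P = 2209/2500 ≈ 0.883600
step 6 [3y] zero: DF = P = 4229/5000 ≈ 0.845800
step 7 [3.5y] bond c/2=11/800: DF=(1433563/1600000 − 11/800·(0.991100+0.977600+0.937000+0.933100+0.883600+0.845800))/(1+11/800) = 8083/10000 ≈ 0.808300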